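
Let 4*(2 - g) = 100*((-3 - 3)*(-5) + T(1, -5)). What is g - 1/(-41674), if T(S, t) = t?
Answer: -25962901/41674 ≈ -623.00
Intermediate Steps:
g = -623 (g = 2 - 25*((-3 - 3)*(-5) - 5) = 2 - 25*(-6*(-5) - 5) = 2 - 25*(30 - 5) = 2 - 25*25 = 2 - ¼*2500 = 2 - 625 = -623)
g - 1/(-41674) = -623 - 1/(-41674) = -623 - 1*(-1/41674) = -623 + 1/41674 = -25962901/41674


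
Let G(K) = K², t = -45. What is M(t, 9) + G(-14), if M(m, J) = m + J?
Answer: 160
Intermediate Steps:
M(m, J) = J + m
M(t, 9) + G(-14) = (9 - 45) + (-14)² = -36 + 196 = 160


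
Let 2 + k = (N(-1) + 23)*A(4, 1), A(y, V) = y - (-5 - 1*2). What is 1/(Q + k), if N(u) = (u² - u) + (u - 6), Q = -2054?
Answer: -1/1858 ≈ -0.00053821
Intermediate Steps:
A(y, V) = 7 + y (A(y, V) = y - (-5 - 2) = y - 1*(-7) = y + 7 = 7 + y)
N(u) = -6 + u² (N(u) = (u² - u) + (-6 + u) = -6 + u²)
k = 196 (k = -2 + ((-6 + (-1)²) + 23)*(7 + 4) = -2 + ((-6 + 1) + 23)*11 = -2 + (-5 + 23)*11 = -2 + 18*11 = -2 + 198 = 196)
1/(Q + k) = 1/(-2054 + 196) = 1/(-1858) = -1/1858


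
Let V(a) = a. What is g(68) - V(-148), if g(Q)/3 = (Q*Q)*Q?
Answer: 943444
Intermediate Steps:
g(Q) = 3*Q³ (g(Q) = 3*((Q*Q)*Q) = 3*(Q²*Q) = 3*Q³)
g(68) - V(-148) = 3*68³ - 1*(-148) = 3*314432 + 148 = 943296 + 148 = 943444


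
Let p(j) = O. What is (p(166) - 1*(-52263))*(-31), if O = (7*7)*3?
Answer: -1624710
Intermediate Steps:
O = 147 (O = 49*3 = 147)
p(j) = 147
(p(166) - 1*(-52263))*(-31) = (147 - 1*(-52263))*(-31) = (147 + 52263)*(-31) = 52410*(-31) = -1624710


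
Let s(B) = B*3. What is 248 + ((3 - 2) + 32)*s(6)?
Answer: 842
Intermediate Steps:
s(B) = 3*B
248 + ((3 - 2) + 32)*s(6) = 248 + ((3 - 2) + 32)*(3*6) = 248 + (1 + 32)*18 = 248 + 33*18 = 248 + 594 = 842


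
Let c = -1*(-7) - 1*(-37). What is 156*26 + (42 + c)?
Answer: 4142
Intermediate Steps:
c = 44 (c = 7 + 37 = 44)
156*26 + (42 + c) = 156*26 + (42 + 44) = 4056 + 86 = 4142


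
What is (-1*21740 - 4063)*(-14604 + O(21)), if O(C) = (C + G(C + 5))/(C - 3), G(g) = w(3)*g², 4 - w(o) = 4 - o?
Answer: 747779541/2 ≈ 3.7389e+8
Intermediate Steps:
w(o) = o (w(o) = 4 - (4 - o) = 4 + (-4 + o) = o)
G(g) = 3*g²
O(C) = (C + 3*(5 + C)²)/(-3 + C) (O(C) = (C + 3*(C + 5)²)/(C - 3) = (C + 3*(5 + C)²)/(-3 + C))
(-1*21740 - 4063)*(-14604 + O(21)) = (-1*21740 - 4063)*(-14604 + (21 + 3*(5 + 21)²)/(-3 + 21)) = (-21740 - 4063)*(-14604 + (21 + 3*26²)/18) = -25803*(-14604 + (21 + 3*676)/18) = -25803*(-14604 + (21 + 2028)/18) = -25803*(-14604 + (1/18)*2049) = -25803*(-14604 + 683/6) = -25803*(-86941/6) = 747779541/2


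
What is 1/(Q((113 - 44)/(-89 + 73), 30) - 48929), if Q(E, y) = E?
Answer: -16/782933 ≈ -2.0436e-5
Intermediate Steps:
1/(Q((113 - 44)/(-89 + 73), 30) - 48929) = 1/((113 - 44)/(-89 + 73) - 48929) = 1/(69/(-16) - 48929) = 1/(69*(-1/16) - 48929) = 1/(-69/16 - 48929) = 1/(-782933/16) = -16/782933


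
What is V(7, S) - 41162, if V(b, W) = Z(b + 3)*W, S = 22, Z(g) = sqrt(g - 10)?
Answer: -41162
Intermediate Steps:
Z(g) = sqrt(-10 + g)
V(b, W) = W*sqrt(-7 + b) (V(b, W) = sqrt(-10 + (b + 3))*W = sqrt(-10 + (3 + b))*W = sqrt(-7 + b)*W = W*sqrt(-7 + b))
V(7, S) - 41162 = 22*sqrt(-7 + 7) - 41162 = 22*sqrt(0) - 41162 = 22*0 - 41162 = 0 - 41162 = -41162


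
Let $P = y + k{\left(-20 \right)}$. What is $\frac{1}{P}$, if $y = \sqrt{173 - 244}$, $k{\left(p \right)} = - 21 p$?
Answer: $\frac{420}{176471} - \frac{i \sqrt{71}}{176471} \approx 0.00238 - 4.7748 \cdot 10^{-5} i$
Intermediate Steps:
$y = i \sqrt{71}$ ($y = \sqrt{-71} = i \sqrt{71} \approx 8.4261 i$)
$P = 420 + i \sqrt{71}$ ($P = i \sqrt{71} - -420 = i \sqrt{71} + 420 = 420 + i \sqrt{71} \approx 420.0 + 8.4261 i$)
$\frac{1}{P} = \frac{1}{420 + i \sqrt{71}}$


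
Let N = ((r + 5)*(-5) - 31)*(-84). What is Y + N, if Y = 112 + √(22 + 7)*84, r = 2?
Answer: 5656 + 84*√29 ≈ 6108.4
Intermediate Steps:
N = 5544 (N = ((2 + 5)*(-5) - 31)*(-84) = (7*(-5) - 31)*(-84) = (-35 - 31)*(-84) = -66*(-84) = 5544)
Y = 112 + 84*√29 (Y = 112 + √29*84 = 112 + 84*√29 ≈ 564.35)
Y + N = (112 + 84*√29) + 5544 = 5656 + 84*√29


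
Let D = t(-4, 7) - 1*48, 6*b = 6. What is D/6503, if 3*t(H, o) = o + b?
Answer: -136/19509 ≈ -0.0069711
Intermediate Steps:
b = 1 (b = (⅙)*6 = 1)
t(H, o) = ⅓ + o/3 (t(H, o) = (o + 1)/3 = (1 + o)/3 = ⅓ + o/3)
D = -136/3 (D = (⅓ + (⅓)*7) - 1*48 = (⅓ + 7/3) - 48 = 8/3 - 48 = -136/3 ≈ -45.333)
D/6503 = -136/3/6503 = -136/3*1/6503 = -136/19509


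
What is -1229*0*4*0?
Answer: 0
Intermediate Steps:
-1229*0*4*0 = -0*0 = -1229*0 = 0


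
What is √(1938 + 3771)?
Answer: √5709 ≈ 75.558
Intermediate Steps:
√(1938 + 3771) = √5709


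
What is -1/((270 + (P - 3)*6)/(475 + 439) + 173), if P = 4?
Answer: -457/79199 ≈ -0.0057703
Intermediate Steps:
-1/((270 + (P - 3)*6)/(475 + 439) + 173) = -1/((270 + (4 - 3)*6)/(475 + 439) + 173) = -1/((270 + 1*6)/914 + 173) = -1/((270 + 6)*(1/914) + 173) = -1/(276*(1/914) + 173) = -1/(138/457 + 173) = -1/79199/457 = -1*457/79199 = -457/79199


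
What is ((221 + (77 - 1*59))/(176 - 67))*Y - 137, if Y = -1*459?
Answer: -124634/109 ≈ -1143.4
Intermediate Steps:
Y = -459
((221 + (77 - 1*59))/(176 - 67))*Y - 137 = ((221 + (77 - 1*59))/(176 - 67))*(-459) - 137 = ((221 + (77 - 59))/109)*(-459) - 137 = ((221 + 18)*(1/109))*(-459) - 137 = (239*(1/109))*(-459) - 137 = (239/109)*(-459) - 137 = -109701/109 - 137 = -124634/109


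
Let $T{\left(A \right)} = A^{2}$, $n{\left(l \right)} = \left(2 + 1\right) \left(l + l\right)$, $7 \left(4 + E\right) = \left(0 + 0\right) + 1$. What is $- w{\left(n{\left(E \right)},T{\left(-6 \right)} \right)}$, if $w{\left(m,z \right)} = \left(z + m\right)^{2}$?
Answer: $- \frac{8100}{49} \approx -165.31$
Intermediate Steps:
$E = - \frac{27}{7}$ ($E = -4 + \frac{\left(0 + 0\right) + 1}{7} = -4 + \frac{0 + 1}{7} = -4 + \frac{1}{7} \cdot 1 = -4 + \frac{1}{7} = - \frac{27}{7} \approx -3.8571$)
$n{\left(l \right)} = 6 l$ ($n{\left(l \right)} = 3 \cdot 2 l = 6 l$)
$w{\left(m,z \right)} = \left(m + z\right)^{2}$
$- w{\left(n{\left(E \right)},T{\left(-6 \right)} \right)} = - \left(6 \left(- \frac{27}{7}\right) + \left(-6\right)^{2}\right)^{2} = - \left(- \frac{162}{7} + 36\right)^{2} = - \left(\frac{90}{7}\right)^{2} = \left(-1\right) \frac{8100}{49} = - \frac{8100}{49}$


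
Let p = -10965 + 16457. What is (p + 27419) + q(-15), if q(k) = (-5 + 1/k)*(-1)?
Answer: 493741/15 ≈ 32916.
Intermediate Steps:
p = 5492
q(k) = 5 - 1/k
(p + 27419) + q(-15) = (5492 + 27419) + (5 - 1/(-15)) = 32911 + (5 - 1*(-1/15)) = 32911 + (5 + 1/15) = 32911 + 76/15 = 493741/15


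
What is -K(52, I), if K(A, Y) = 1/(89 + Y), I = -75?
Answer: -1/14 ≈ -0.071429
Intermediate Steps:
-K(52, I) = -1/(89 - 75) = -1/14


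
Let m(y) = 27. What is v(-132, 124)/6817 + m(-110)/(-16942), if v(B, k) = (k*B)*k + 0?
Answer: -34386209403/115493614 ≈ -297.73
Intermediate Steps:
v(B, k) = B*k² (v(B, k) = (B*k)*k + 0 = B*k² + 0 = B*k²)
v(-132, 124)/6817 + m(-110)/(-16942) = -132*124²/6817 + 27/(-16942) = -132*15376*(1/6817) + 27*(-1/16942) = -2029632*1/6817 - 27/16942 = -2029632/6817 - 27/16942 = -34386209403/115493614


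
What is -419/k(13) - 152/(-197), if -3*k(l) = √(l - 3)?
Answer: 152/197 + 1257*√10/10 ≈ 398.27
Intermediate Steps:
k(l) = -√(-3 + l)/3 (k(l) = -√(l - 3)/3 = -√(-3 + l)/3)
-419/k(13) - 152/(-197) = -419*(-3/√(-3 + 13)) - 152/(-197) = -419*(-3*√10/10) - 152*(-1/197) = -(-1257)*√10/10 + 152/197 = 1257*√10/10 + 152/197 = 152/197 + 1257*√10/10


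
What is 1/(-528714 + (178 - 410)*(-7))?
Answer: -1/527090 ≈ -1.8972e-6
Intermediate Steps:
1/(-528714 + (178 - 410)*(-7)) = 1/(-528714 - 232*(-7)) = 1/(-528714 + 1624) = 1/(-527090) = -1/527090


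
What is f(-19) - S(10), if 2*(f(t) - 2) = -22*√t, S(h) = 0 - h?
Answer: 12 - 11*I*√19 ≈ 12.0 - 47.948*I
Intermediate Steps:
S(h) = -h
f(t) = 2 - 11*√t (f(t) = 2 + (-22*√t)/2 = 2 - 11*√t)
f(-19) - S(10) = (2 - 11*I*√19) - (-1)*10 = (2 - 11*I*√19) - 1*(-10) = (2 - 11*I*√19) + 10 = 12 - 11*I*√19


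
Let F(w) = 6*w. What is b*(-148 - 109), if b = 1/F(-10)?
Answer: 257/60 ≈ 4.2833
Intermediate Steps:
b = -1/60 (b = 1/(6*(-10)) = 1/(-60) = -1/60 ≈ -0.016667)
b*(-148 - 109) = -(-148 - 109)/60 = -1/60*(-257) = 257/60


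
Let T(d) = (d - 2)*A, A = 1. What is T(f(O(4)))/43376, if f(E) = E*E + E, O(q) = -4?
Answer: 5/21688 ≈ 0.00023054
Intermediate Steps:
f(E) = E + E² (f(E) = E² + E = E + E²)
T(d) = -2 + d (T(d) = (d - 2)*1 = (-2 + d)*1 = -2 + d)
T(f(O(4)))/43376 = (-2 - 4*(1 - 4))/43376 = (-2 - 4*(-3))*(1/43376) = (-2 + 12)*(1/43376) = 10*(1/43376) = 5/21688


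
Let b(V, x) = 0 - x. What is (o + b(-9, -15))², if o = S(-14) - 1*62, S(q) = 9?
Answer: 1444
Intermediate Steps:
b(V, x) = -x
o = -53 (o = 9 - 1*62 = 9 - 62 = -53)
(o + b(-9, -15))² = (-53 - 1*(-15))² = (-53 + 15)² = (-38)² = 1444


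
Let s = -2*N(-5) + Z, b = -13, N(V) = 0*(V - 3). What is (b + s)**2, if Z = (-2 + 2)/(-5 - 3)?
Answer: 169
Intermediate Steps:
N(V) = 0 (N(V) = 0*(-3 + V) = 0)
Z = 0 (Z = 0/(-8) = 0*(-1/8) = 0)
s = 0 (s = -2*0 + 0 = 0 + 0 = 0)
(b + s)**2 = (-13 + 0)**2 = (-13)**2 = 169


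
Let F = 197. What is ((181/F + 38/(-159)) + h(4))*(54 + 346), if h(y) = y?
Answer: 58634000/31323 ≈ 1871.9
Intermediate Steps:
((181/F + 38/(-159)) + h(4))*(54 + 346) = ((181/197 + 38/(-159)) + 4)*(54 + 346) = ((181*(1/197) + 38*(-1/159)) + 4)*400 = ((181/197 - 38/159) + 4)*400 = (21293/31323 + 4)*400 = (146585/31323)*400 = 58634000/31323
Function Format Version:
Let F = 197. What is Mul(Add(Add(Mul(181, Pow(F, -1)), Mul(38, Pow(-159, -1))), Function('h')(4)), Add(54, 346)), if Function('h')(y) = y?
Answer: Rational(58634000, 31323) ≈ 1871.9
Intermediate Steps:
Mul(Add(Add(Mul(181, Pow(F, -1)), Mul(38, Pow(-159, -1))), Function('h')(4)), Add(54, 346)) = Mul(Add(Add(Mul(181, Pow(197, -1)), Mul(38, Pow(-159, -1))), 4), Add(54, 346)) = Mul(Add(Add(Mul(181, Rational(1, 197)), Mul(38, Rational(-1, 159))), 4), 400) = Mul(Add(Add(Rational(181, 197), Rational(-38, 159)), 4), 400) = Mul(Add(Rational(21293, 31323), 4), 400) = Mul(Rational(146585, 31323), 400) = Rational(58634000, 31323)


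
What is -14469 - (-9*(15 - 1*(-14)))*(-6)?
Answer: -16035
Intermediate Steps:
-14469 - (-9*(15 - 1*(-14)))*(-6) = -14469 - (-9*(15 + 14))*(-6) = -14469 - (-9*29)*(-6) = -14469 - (-261)*(-6) = -14469 - 1*1566 = -14469 - 1566 = -16035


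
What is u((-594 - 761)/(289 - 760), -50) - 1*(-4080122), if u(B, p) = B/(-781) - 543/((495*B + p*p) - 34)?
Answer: 305547019467373526/74886738729 ≈ 4.0801e+6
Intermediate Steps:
u(B, p) = -543/(-34 + p² + 495*B) - B/781 (u(B, p) = B*(-1/781) - 543/((495*B + p²) - 34) = -B/781 - 543/((p² + 495*B) - 34) = -B/781 - 543/(-34 + p² + 495*B) = -543/(-34 + p² + 495*B) - B/781)
u((-594 - 761)/(289 - 760), -50) - 1*(-4080122) = (-424083 - 495*(-594 - 761)²/(289 - 760)² + 34*((-594 - 761)/(289 - 760)) - 1*(-594 - 761)/(289 - 760)*(-50)²)/(781*(-34 + (-50)² + 495*((-594 - 761)/(289 - 760)))) - 1*(-4080122) = (-424083 - 495*(-1355/(-471))² + 34*(-1355/(-471)) - 1*(-1355/(-471))*2500)/(781*(-34 + 2500 + 495*(-1355/(-471)))) + 4080122 = (-424083 - 495*(-1355*(-1/471))² + 34*(-1355*(-1/471)) - 1*(-1355*(-1/471))*2500)/(781*(-34 + 2500 + 495*(-1355*(-1/471)))) + 4080122 = (-424083 - 495*(1355/471)² + 34*(1355/471) - 1*1355/471*2500)/(781*(-34 + 2500 + 495*(1355/471))) + 4080122 = (-424083 - 495*1836025/221841 + 46070/471 - 3387500/471)/(781*(-34 + 2500 + 223575/157)) + 4080122 = (-424083 - 100981375/24649 + 46070/471 - 3387500/471)/(781*(610737/157)) + 4080122 = (1/781)*(157/610737)*(-10729071412/24649) + 4080122 = -10729071412/74886738729 + 4080122 = 305547019467373526/74886738729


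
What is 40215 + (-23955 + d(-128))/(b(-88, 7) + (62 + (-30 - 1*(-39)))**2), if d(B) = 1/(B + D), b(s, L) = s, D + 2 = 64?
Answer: 13144622039/326898 ≈ 40210.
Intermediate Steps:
D = 62 (D = -2 + 64 = 62)
d(B) = 1/(62 + B) (d(B) = 1/(B + 62) = 1/(62 + B))
40215 + (-23955 + d(-128))/(b(-88, 7) + (62 + (-30 - 1*(-39)))**2) = 40215 + (-23955 + 1/(62 - 128))/(-88 + (62 + (-30 - 1*(-39)))**2) = 40215 + (-23955 + 1/(-66))/(-88 + (62 + (-30 + 39))**2) = 40215 + (-23955 - 1/66)/(-88 + (62 + 9)**2) = 40215 - 1581031/(66*(-88 + 71**2)) = 40215 - 1581031/(66*(-88 + 5041)) = 40215 - 1581031/66/4953 = 40215 - 1581031/66*1/4953 = 40215 - 1581031/326898 = 13144622039/326898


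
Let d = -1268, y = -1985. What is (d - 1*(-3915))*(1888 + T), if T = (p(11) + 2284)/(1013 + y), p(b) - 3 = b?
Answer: 808587031/162 ≈ 4.9913e+6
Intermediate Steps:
p(b) = 3 + b
T = -383/162 (T = ((3 + 11) + 2284)/(1013 - 1985) = (14 + 2284)/(-972) = 2298*(-1/972) = -383/162 ≈ -2.3642)
(d - 1*(-3915))*(1888 + T) = (-1268 - 1*(-3915))*(1888 - 383/162) = (-1268 + 3915)*(305473/162) = 2647*(305473/162) = 808587031/162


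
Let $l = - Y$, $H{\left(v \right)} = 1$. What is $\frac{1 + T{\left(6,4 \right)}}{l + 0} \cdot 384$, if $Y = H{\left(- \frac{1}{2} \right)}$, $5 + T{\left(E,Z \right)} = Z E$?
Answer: $-7680$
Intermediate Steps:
$T{\left(E,Z \right)} = -5 + E Z$ ($T{\left(E,Z \right)} = -5 + Z E = -5 + E Z$)
$Y = 1$
$l = -1$ ($l = \left(-1\right) 1 = -1$)
$\frac{1 + T{\left(6,4 \right)}}{l + 0} \cdot 384 = \frac{1 + \left(-5 + 6 \cdot 4\right)}{-1 + 0} \cdot 384 = \frac{1 + \left(-5 + 24\right)}{-1} \cdot 384 = \left(1 + 19\right) \left(-1\right) 384 = 20 \left(-1\right) 384 = \left(-20\right) 384 = -7680$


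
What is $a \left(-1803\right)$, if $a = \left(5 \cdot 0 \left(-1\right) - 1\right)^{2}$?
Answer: $-1803$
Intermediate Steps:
$a = 1$ ($a = \left(0 \left(-1\right) - 1\right)^{2} = \left(0 - 1\right)^{2} = \left(-1\right)^{2} = 1$)
$a \left(-1803\right) = 1 \left(-1803\right) = -1803$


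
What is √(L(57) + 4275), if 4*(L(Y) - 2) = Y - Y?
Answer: √4277 ≈ 65.399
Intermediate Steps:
L(Y) = 2 (L(Y) = 2 + (Y - Y)/4 = 2 + (¼)*0 = 2 + 0 = 2)
√(L(57) + 4275) = √(2 + 4275) = √4277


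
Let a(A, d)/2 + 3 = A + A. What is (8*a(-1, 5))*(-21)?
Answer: 1680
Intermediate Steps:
a(A, d) = -6 + 4*A (a(A, d) = -6 + 2*(A + A) = -6 + 2*(2*A) = -6 + 4*A)
(8*a(-1, 5))*(-21) = (8*(-6 + 4*(-1)))*(-21) = (8*(-6 - 4))*(-21) = (8*(-10))*(-21) = -80*(-21) = 1680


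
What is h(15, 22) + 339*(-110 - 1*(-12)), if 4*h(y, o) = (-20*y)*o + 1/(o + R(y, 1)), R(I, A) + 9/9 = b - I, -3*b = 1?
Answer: -2371293/68 ≈ -34872.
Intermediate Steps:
b = -1/3 (b = -1/3*1 = -1/3 ≈ -0.33333)
R(I, A) = -4/3 - I (R(I, A) = -1 + (-1/3 - I) = -4/3 - I)
h(y, o) = 1/(4*(-4/3 + o - y)) - 5*o*y (h(y, o) = ((-20*y)*o + 1/(o + (-4/3 - y)))/4 = (-20*o*y + 1/(-4/3 + o - y))/4 = (1/(-4/3 + o - y) - 20*o*y)/4 = 1/(4*(-4/3 + o - y)) - 5*o*y)
h(15, 22) + 339*(-110 - 1*(-12)) = (-3 + 60*15*22**2 - 20*22*15*(4 + 3*15))/(4*(4 - 3*22 + 3*15)) + 339*(-110 - 1*(-12)) = (-3 + 60*15*484 - 20*22*15*(4 + 45))/(4*(4 - 66 + 45)) + 339*(-110 + 12) = (1/4)*(-3 + 435600 - 20*22*15*49)/(-17) + 339*(-98) = (1/4)*(-1/17)*(-3 + 435600 - 323400) - 33222 = (1/4)*(-1/17)*112197 - 33222 = -112197/68 - 33222 = -2371293/68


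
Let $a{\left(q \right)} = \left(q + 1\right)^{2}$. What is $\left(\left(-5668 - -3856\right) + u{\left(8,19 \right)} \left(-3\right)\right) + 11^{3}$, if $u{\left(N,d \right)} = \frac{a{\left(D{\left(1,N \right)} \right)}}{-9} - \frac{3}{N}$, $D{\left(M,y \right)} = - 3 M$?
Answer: $- \frac{11485}{24} \approx -478.54$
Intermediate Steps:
$a{\left(q \right)} = \left(1 + q\right)^{2}$
$u{\left(N,d \right)} = - \frac{4}{9} - \frac{3}{N}$ ($u{\left(N,d \right)} = \frac{\left(1 - 3\right)^{2}}{-9} - \frac{3}{N} = \left(1 - 3\right)^{2} \left(- \frac{1}{9}\right) - \frac{3}{N} = \left(-2\right)^{2} \left(- \frac{1}{9}\right) - \frac{3}{N} = 4 \left(- \frac{1}{9}\right) - \frac{3}{N} = - \frac{4}{9} - \frac{3}{N}$)
$\left(\left(-5668 - -3856\right) + u{\left(8,19 \right)} \left(-3\right)\right) + 11^{3} = \left(\left(-5668 - -3856\right) + \left(- \frac{4}{9} - \frac{3}{8}\right) \left(-3\right)\right) + 11^{3} = \left(\left(-5668 + 3856\right) + \left(- \frac{4}{9} - \frac{3}{8}\right) \left(-3\right)\right) + 1331 = \left(-1812 + \left(- \frac{4}{9} - \frac{3}{8}\right) \left(-3\right)\right) + 1331 = \left(-1812 - - \frac{59}{24}\right) + 1331 = \left(-1812 + \frac{59}{24}\right) + 1331 = - \frac{43429}{24} + 1331 = - \frac{11485}{24}$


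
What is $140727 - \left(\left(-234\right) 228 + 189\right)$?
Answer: $193890$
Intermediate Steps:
$140727 - \left(\left(-234\right) 228 + 189\right) = 140727 - \left(-53352 + 189\right) = 140727 - -53163 = 140727 + 53163 = 193890$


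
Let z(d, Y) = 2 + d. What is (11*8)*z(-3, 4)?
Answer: -88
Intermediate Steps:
(11*8)*z(-3, 4) = (11*8)*(2 - 3) = 88*(-1) = -88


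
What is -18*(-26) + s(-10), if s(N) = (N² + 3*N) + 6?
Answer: 544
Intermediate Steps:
s(N) = 6 + N² + 3*N
-18*(-26) + s(-10) = -18*(-26) + (6 + (-10)² + 3*(-10)) = 468 + (6 + 100 - 30) = 468 + 76 = 544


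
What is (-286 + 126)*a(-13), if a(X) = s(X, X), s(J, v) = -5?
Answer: 800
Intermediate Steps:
a(X) = -5
(-286 + 126)*a(-13) = (-286 + 126)*(-5) = -160*(-5) = 800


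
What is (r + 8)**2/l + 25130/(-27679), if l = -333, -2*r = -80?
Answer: -8015634/1024123 ≈ -7.8268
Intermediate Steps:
r = 40 (r = -1/2*(-80) = 40)
(r + 8)**2/l + 25130/(-27679) = (40 + 8)**2/(-333) + 25130/(-27679) = 48**2*(-1/333) + 25130*(-1/27679) = 2304*(-1/333) - 25130/27679 = -256/37 - 25130/27679 = -8015634/1024123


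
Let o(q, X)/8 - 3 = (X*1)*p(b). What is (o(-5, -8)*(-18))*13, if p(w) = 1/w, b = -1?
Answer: -20592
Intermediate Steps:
o(q, X) = 24 - 8*X (o(q, X) = 24 + 8*((X*1)/(-1)) = 24 + 8*(X*(-1)) = 24 + 8*(-X) = 24 - 8*X)
(o(-5, -8)*(-18))*13 = ((24 - 8*(-8))*(-18))*13 = ((24 + 64)*(-18))*13 = (88*(-18))*13 = -1584*13 = -20592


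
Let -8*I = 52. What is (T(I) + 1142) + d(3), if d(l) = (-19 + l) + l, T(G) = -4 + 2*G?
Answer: 1112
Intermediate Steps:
I = -13/2 (I = -⅛*52 = -13/2 ≈ -6.5000)
d(l) = -19 + 2*l
(T(I) + 1142) + d(3) = ((-4 + 2*(-13/2)) + 1142) + (-19 + 2*3) = ((-4 - 13) + 1142) + (-19 + 6) = (-17 + 1142) - 13 = 1125 - 13 = 1112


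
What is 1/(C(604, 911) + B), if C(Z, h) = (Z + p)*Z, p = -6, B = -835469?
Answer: -1/474277 ≈ -2.1085e-6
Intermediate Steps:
C(Z, h) = Z*(-6 + Z) (C(Z, h) = (Z - 6)*Z = (-6 + Z)*Z = Z*(-6 + Z))
1/(C(604, 911) + B) = 1/(604*(-6 + 604) - 835469) = 1/(604*598 - 835469) = 1/(361192 - 835469) = 1/(-474277) = -1/474277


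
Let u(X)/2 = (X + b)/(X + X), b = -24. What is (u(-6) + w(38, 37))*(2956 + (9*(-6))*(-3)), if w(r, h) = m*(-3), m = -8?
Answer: 90422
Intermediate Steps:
u(X) = (-24 + X)/X (u(X) = 2*((X - 24)/(X + X)) = 2*((-24 + X)/((2*X))) = 2*((-24 + X)*(1/(2*X))) = 2*((-24 + X)/(2*X)) = (-24 + X)/X)
w(r, h) = 24 (w(r, h) = -8*(-3) = 24)
(u(-6) + w(38, 37))*(2956 + (9*(-6))*(-3)) = ((-24 - 6)/(-6) + 24)*(2956 + (9*(-6))*(-3)) = (-1/6*(-30) + 24)*(2956 - 54*(-3)) = (5 + 24)*(2956 + 162) = 29*3118 = 90422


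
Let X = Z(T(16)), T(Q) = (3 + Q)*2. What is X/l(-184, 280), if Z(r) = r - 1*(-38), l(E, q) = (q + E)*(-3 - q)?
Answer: -19/6792 ≈ -0.0027974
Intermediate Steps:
T(Q) = 6 + 2*Q
l(E, q) = (-3 - q)*(E + q) (l(E, q) = (E + q)*(-3 - q) = (-3 - q)*(E + q))
Z(r) = 38 + r (Z(r) = r + 38 = 38 + r)
X = 76 (X = 38 + (6 + 2*16) = 38 + (6 + 32) = 38 + 38 = 76)
X/l(-184, 280) = 76/(-1*280² - 3*(-184) - 3*280 - 1*(-184)*280) = 76/(-1*78400 + 552 - 840 + 51520) = 76/(-78400 + 552 - 840 + 51520) = 76/(-27168) = 76*(-1/27168) = -19/6792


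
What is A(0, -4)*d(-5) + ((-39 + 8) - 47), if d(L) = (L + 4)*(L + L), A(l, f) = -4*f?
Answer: 82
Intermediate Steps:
d(L) = 2*L*(4 + L) (d(L) = (4 + L)*(2*L) = 2*L*(4 + L))
A(0, -4)*d(-5) + ((-39 + 8) - 47) = (-4*(-4))*(2*(-5)*(4 - 5)) + ((-39 + 8) - 47) = 16*(2*(-5)*(-1)) + (-31 - 47) = 16*10 - 78 = 160 - 78 = 82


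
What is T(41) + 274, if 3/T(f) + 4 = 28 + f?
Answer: 17813/65 ≈ 274.05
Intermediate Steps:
T(f) = 3/(24 + f) (T(f) = 3/(-4 + (28 + f)) = 3/(24 + f))
T(41) + 274 = 3/(24 + 41) + 274 = 3/65 + 274 = 17813/65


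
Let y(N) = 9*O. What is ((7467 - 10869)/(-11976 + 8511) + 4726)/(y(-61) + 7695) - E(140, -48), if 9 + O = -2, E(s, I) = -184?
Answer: 19282876/104445 ≈ 184.62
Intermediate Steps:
O = -11 (O = -9 - 2 = -11)
y(N) = -99 (y(N) = 9*(-11) = -99)
((7467 - 10869)/(-11976 + 8511) + 4726)/(y(-61) + 7695) - E(140, -48) = ((7467 - 10869)/(-11976 + 8511) + 4726)/(-99 + 7695) - 1*(-184) = (-3402/(-3465) + 4726)/7596 + 184 = (-3402*(-1/3465) + 4726)*(1/7596) + 184 = (54/55 + 4726)*(1/7596) + 184 = (259984/55)*(1/7596) + 184 = 64996/104445 + 184 = 19282876/104445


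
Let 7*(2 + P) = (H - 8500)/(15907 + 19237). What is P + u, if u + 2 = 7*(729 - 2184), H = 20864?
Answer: -626640787/61502 ≈ -10189.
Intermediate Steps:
u = -10187 (u = -2 + 7*(729 - 2184) = -2 + 7*(-1455) = -2 - 10185 = -10187)
P = -119913/61502 (P = -2 + ((20864 - 8500)/(15907 + 19237))/7 = -2 + (12364/35144)/7 = -2 + (12364*(1/35144))/7 = -2 + (⅐)*(3091/8786) = -2 + 3091/61502 = -119913/61502 ≈ -1.9497)
P + u = -119913/61502 - 10187 = -626640787/61502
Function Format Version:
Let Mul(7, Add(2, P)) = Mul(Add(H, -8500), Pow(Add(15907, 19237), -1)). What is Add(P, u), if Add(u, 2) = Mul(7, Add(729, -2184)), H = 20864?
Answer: Rational(-626640787, 61502) ≈ -10189.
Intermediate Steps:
u = -10187 (u = Add(-2, Mul(7, Add(729, -2184))) = Add(-2, Mul(7, -1455)) = Add(-2, -10185) = -10187)
P = Rational(-119913, 61502) (P = Add(-2, Mul(Rational(1, 7), Mul(Add(20864, -8500), Pow(Add(15907, 19237), -1)))) = Add(-2, Mul(Rational(1, 7), Mul(12364, Pow(35144, -1)))) = Add(-2, Mul(Rational(1, 7), Mul(12364, Rational(1, 35144)))) = Add(-2, Mul(Rational(1, 7), Rational(3091, 8786))) = Add(-2, Rational(3091, 61502)) = Rational(-119913, 61502) ≈ -1.9497)
Add(P, u) = Add(Rational(-119913, 61502), -10187) = Rational(-626640787, 61502)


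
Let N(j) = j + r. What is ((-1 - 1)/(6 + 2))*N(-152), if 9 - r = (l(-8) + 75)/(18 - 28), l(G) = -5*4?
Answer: 275/8 ≈ 34.375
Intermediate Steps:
l(G) = -20
r = 29/2 (r = 9 - (-20 + 75)/(18 - 28) = 9 - 55/(-10) = 9 - 55*(-1)/10 = 9 - 1*(-11/2) = 9 + 11/2 = 29/2 ≈ 14.500)
N(j) = 29/2 + j (N(j) = j + 29/2 = 29/2 + j)
((-1 - 1)/(6 + 2))*N(-152) = ((-1 - 1)/(6 + 2))*(29/2 - 152) = -2/8*(-275/2) = -2*1/8*(-275/2) = -1/4*(-275/2) = 275/8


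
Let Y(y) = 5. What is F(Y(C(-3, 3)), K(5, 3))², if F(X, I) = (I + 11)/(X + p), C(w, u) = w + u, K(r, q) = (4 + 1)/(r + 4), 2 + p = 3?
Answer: 2704/729 ≈ 3.7092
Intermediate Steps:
p = 1 (p = -2 + 3 = 1)
K(r, q) = 5/(4 + r)
C(w, u) = u + w
F(X, I) = (11 + I)/(1 + X) (F(X, I) = (I + 11)/(X + 1) = (11 + I)/(1 + X))
F(Y(C(-3, 3)), K(5, 3))² = ((11 + 5/(4 + 5))/(1 + 5))² = ((11 + 5/9)/6)² = ((⅙)*(104/9))² = (52/27)² = 2704/729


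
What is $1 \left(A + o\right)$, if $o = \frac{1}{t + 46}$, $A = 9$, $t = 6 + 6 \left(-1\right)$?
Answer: $\frac{415}{46} \approx 9.0217$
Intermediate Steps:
$t = 0$ ($t = 6 - 6 = 0$)
$o = \frac{1}{46}$ ($o = \frac{1}{0 + 46} = \frac{1}{46} \approx 0.021739$)
$1 \left(A + o\right) = 1 \left(9 + \frac{1}{46}\right) = 1 \cdot \frac{415}{46} = \frac{415}{46}$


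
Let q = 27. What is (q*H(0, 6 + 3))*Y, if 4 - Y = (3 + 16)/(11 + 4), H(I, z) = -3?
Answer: -1107/5 ≈ -221.40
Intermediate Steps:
Y = 41/15 (Y = 4 - (3 + 16)/(11 + 4) = 4 - 19/15 = 41/15 ≈ 2.7333)
(q*H(0, 6 + 3))*Y = (27*(-3))*(41/15) = -81*41/15 = -1107/5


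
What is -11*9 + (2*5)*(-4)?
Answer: -139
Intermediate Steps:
-11*9 + (2*5)*(-4) = -99 + 10*(-4) = -99 - 40 = -139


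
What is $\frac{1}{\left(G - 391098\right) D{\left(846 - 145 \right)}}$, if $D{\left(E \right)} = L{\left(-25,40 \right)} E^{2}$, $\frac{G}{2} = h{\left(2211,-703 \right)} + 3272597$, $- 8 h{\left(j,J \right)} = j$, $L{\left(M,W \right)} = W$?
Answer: $\frac{1}{120954292263730} \approx 8.2676 \cdot 10^{-15}$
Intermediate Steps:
$h{\left(j,J \right)} = - \frac{j}{8}$
$G = \frac{26178565}{4}$ ($G = 2 \left(\left(- \frac{1}{8}\right) 2211 + 3272597\right) = 2 \left(- \frac{2211}{8} + 3272597\right) = 2 \cdot \frac{26178565}{8} = \frac{26178565}{4} \approx 6.5446 \cdot 10^{6}$)
$D{\left(E \right)} = 40 E^{2}$
$\frac{1}{\left(G - 391098\right) D{\left(846 - 145 \right)}} = \frac{1}{\left(\frac{26178565}{4} - 391098\right) 40 \left(846 - 145\right)^{2}} = \frac{1}{\frac{24614173}{4} \cdot 40 \cdot 701^{2}} = \frac{4}{24614173 \cdot 40 \cdot 491401} = \frac{4}{24614173 \cdot 19656040} = \frac{4}{24614173} \cdot \frac{1}{19656040} = \frac{1}{120954292263730}$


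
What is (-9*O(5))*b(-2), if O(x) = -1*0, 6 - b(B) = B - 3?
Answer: 0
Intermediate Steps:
b(B) = 9 - B (b(B) = 6 - (B - 3) = 6 - (-3 + B) = 6 + (3 - B) = 9 - B)
O(x) = 0
(-9*O(5))*b(-2) = (-9*0)*(9 - 1*(-2)) = 0*(9 + 2) = 0*11 = 0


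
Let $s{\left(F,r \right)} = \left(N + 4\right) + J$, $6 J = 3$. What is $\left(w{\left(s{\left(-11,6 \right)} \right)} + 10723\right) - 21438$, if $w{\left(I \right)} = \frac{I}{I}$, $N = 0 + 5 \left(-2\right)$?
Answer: $-10714$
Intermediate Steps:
$N = -10$ ($N = 0 - 10 = -10$)
$J = \frac{1}{2}$ ($J = \frac{1}{6} \cdot 3 = \frac{1}{2} \approx 0.5$)
$s{\left(F,r \right)} = - \frac{11}{2}$ ($s{\left(F,r \right)} = \left(-10 + 4\right) + \frac{1}{2} = -6 + \frac{1}{2} = - \frac{11}{2}$)
$w{\left(I \right)} = 1$
$\left(w{\left(s{\left(-11,6 \right)} \right)} + 10723\right) - 21438 = \left(1 + 10723\right) - 21438 = 10724 - 21438 = -10714$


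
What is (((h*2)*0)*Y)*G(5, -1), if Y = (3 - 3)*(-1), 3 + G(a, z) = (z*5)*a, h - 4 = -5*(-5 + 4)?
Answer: 0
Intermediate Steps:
h = 9 (h = 4 - 5*(-5 + 4) = 4 - 5*(-1) = 4 + 5 = 9)
G(a, z) = -3 + 5*a*z (G(a, z) = -3 + (z*5)*a = -3 + (5*z)*a = -3 + 5*a*z)
Y = 0 (Y = 0*(-1) = 0)
(((h*2)*0)*Y)*G(5, -1) = (((9*2)*0)*0)*(-3 + 5*5*(-1)) = ((18*0)*0)*(-3 - 25) = (0*0)*(-28) = 0*(-28) = 0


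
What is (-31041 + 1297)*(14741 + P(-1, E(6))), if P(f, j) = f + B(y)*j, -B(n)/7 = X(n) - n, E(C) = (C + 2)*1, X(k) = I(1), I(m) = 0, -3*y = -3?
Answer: -440092224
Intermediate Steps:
y = 1 (y = -⅓*(-3) = 1)
X(k) = 0
E(C) = 2 + C (E(C) = (2 + C)*1 = 2 + C)
B(n) = 7*n (B(n) = -7*(0 - n) = -(-7)*n = 7*n)
P(f, j) = f + 7*j (P(f, j) = f + (7*1)*j = f + 7*j)
(-31041 + 1297)*(14741 + P(-1, E(6))) = (-31041 + 1297)*(14741 + (-1 + 7*(2 + 6))) = -29744*(14741 + (-1 + 7*8)) = -29744*(14741 + (-1 + 56)) = -29744*(14741 + 55) = -29744*14796 = -440092224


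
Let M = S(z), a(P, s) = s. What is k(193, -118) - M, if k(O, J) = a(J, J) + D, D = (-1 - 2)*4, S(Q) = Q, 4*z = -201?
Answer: -319/4 ≈ -79.750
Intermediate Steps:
z = -201/4 (z = (1/4)*(-201) = -201/4 ≈ -50.250)
M = -201/4 ≈ -50.250
D = -12 (D = -3*4 = -12)
k(O, J) = -12 + J (k(O, J) = J - 12 = -12 + J)
k(193, -118) - M = (-12 - 118) - 1*(-201/4) = -130 + 201/4 = -319/4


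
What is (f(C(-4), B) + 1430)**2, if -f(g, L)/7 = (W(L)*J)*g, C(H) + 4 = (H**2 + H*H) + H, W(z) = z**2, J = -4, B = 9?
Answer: 3120563044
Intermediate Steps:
C(H) = -4 + H + 2*H**2 (C(H) = -4 + ((H**2 + H*H) + H) = -4 + ((H**2 + H**2) + H) = -4 + (2*H**2 + H) = -4 + (H + 2*H**2) = -4 + H + 2*H**2)
f(g, L) = 28*g*L**2 (f(g, L) = -7*L**2*(-4)*g = -7*(-4*L**2)*g = -(-28)*g*L**2 = 28*g*L**2)
(f(C(-4), B) + 1430)**2 = (28*(-4 - 4 + 2*(-4)**2)*9**2 + 1430)**2 = (28*(-4 - 4 + 2*16)*81 + 1430)**2 = (28*(-4 - 4 + 32)*81 + 1430)**2 = (28*24*81 + 1430)**2 = (54432 + 1430)**2 = 55862**2 = 3120563044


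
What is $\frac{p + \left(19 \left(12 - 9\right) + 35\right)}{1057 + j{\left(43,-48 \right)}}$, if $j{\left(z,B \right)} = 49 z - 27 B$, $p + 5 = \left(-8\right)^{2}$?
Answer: $\frac{151}{4460} \approx 0.033857$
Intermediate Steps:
$p = 59$ ($p = -5 + \left(-8\right)^{2} = -5 + 64 = 59$)
$j{\left(z,B \right)} = - 27 B + 49 z$
$\frac{p + \left(19 \left(12 - 9\right) + 35\right)}{1057 + j{\left(43,-48 \right)}} = \frac{59 + \left(19 \left(12 - 9\right) + 35\right)}{1057 + \left(\left(-27\right) \left(-48\right) + 49 \cdot 43\right)} = \frac{59 + \left(19 \left(12 - 9\right) + 35\right)}{1057 + \left(1296 + 2107\right)} = \frac{59 + \left(19 \cdot 3 + 35\right)}{1057 + 3403} = \frac{59 + \left(57 + 35\right)}{4460} = \left(59 + 92\right) \frac{1}{4460} = 151 \cdot \frac{1}{4460} = \frac{151}{4460}$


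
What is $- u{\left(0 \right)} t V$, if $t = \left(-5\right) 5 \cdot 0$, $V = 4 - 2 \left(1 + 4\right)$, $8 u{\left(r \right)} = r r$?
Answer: $0$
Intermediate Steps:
$u{\left(r \right)} = \frac{r^{2}}{8}$ ($u{\left(r \right)} = \frac{r r}{8} = \frac{r^{2}}{8}$)
$V = -6$ ($V = 4 - 2 \cdot 5 = 4 - 10 = -6$)
$t = 0$ ($t = \left(-25\right) 0 = 0$)
$- u{\left(0 \right)} t V = - \frac{0^{2}}{8} \cdot 0 \left(-6\right) = - \frac{0}{8} \cdot 0 \left(-6\right) = \left(-1\right) 0 \cdot 0 \left(-6\right) = 0 \cdot 0 \left(-6\right) = 0 \left(-6\right) = 0$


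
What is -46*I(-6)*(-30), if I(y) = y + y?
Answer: -16560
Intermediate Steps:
I(y) = 2*y
-46*I(-6)*(-30) = -92*(-6)*(-30) = -46*(-12)*(-30) = 552*(-30) = -16560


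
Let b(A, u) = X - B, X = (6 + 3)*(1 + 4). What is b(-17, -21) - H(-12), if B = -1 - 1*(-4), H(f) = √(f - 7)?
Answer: 42 - I*√19 ≈ 42.0 - 4.3589*I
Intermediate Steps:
H(f) = √(-7 + f)
B = 3 (B = -1 + 4 = 3)
X = 45 (X = 9*5 = 45)
b(A, u) = 42 (b(A, u) = 45 - 1*3 = 45 - 3 = 42)
b(-17, -21) - H(-12) = 42 - √(-7 - 12) = 42 - √(-19) = 42 - I*√19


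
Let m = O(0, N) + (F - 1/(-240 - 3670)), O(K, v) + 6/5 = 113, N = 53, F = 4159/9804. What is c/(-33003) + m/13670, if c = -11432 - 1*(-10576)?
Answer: 5180174138317/151704038622600 ≈ 0.034147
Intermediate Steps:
F = 4159/9804 (F = 4159*(1/9804) = 4159/9804 ≈ 0.42421)
O(K, v) = 559/5 (O(K, v) = -6/5 + 113 = 559/5)
m = 2150986223/19166820 (m = 559/5 + (4159/9804 - 1/(-240 - 3670)) = 559/5 + (4159/9804 - 1/(-3910)) = 559/5 + (4159/9804 - 1*(-1/3910)) = 559/5 + (4159/9804 + 1/3910) = 559/5 + 8135747/19166820 = 2150986223/19166820 ≈ 112.22)
c = -856 (c = -11432 + 10576 = -856)
c/(-33003) + m/13670 = -856/(-33003) + (2150986223/19166820)/13670 = -856*(-1/33003) + (2150986223/19166820)*(1/13670) = 856/33003 + 2150986223/262010429400 = 5180174138317/151704038622600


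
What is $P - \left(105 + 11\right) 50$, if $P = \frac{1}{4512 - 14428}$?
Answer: $- \frac{57512801}{9916} \approx -5800.0$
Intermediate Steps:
$P = - \frac{1}{9916}$ ($P = \frac{1}{-9916} = - \frac{1}{9916} \approx -0.00010085$)
$P - \left(105 + 11\right) 50 = - \frac{1}{9916} - \left(105 + 11\right) 50 = - \frac{1}{9916} - 116 \cdot 50 = - \frac{1}{9916} - 5800 = - \frac{57512801}{9916}$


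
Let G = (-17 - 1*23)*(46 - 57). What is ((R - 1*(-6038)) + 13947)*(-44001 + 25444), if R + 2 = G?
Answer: -378989611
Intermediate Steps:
G = 440 (G = (-17 - 23)*(-11) = -40*(-11) = 440)
R = 438 (R = -2 + 440 = 438)
((R - 1*(-6038)) + 13947)*(-44001 + 25444) = ((438 - 1*(-6038)) + 13947)*(-44001 + 25444) = ((438 + 6038) + 13947)*(-18557) = (6476 + 13947)*(-18557) = 20423*(-18557) = -378989611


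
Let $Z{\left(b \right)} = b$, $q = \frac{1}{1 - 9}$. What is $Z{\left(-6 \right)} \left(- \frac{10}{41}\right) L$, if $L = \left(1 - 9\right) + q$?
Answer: $- \frac{975}{82} \approx -11.89$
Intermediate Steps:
$q = - \frac{1}{8}$ ($q = \frac{1}{-8} = - \frac{1}{8} \approx -0.125$)
$L = - \frac{65}{8}$ ($L = \left(1 - 9\right) - \frac{1}{8} = -8 - \frac{1}{8} = - \frac{65}{8} \approx -8.125$)
$Z{\left(-6 \right)} \left(- \frac{10}{41}\right) L = - 6 \left(- \frac{10}{41}\right) \left(- \frac{65}{8}\right) = - 6 \left(\left(-10\right) \frac{1}{41}\right) \left(- \frac{65}{8}\right) = \left(-6\right) \left(- \frac{10}{41}\right) \left(- \frac{65}{8}\right) = \frac{60}{41} \left(- \frac{65}{8}\right) = - \frac{975}{82}$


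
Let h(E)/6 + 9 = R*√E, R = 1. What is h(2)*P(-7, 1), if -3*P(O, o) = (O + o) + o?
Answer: -90 + 10*√2 ≈ -75.858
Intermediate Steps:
P(O, o) = -2*o/3 - O/3 (P(O, o) = -((O + o) + o)/3 = -(O + 2*o)/3 = -2*o/3 - O/3)
h(E) = -54 + 6*√E (h(E) = -54 + 6*(1*√E) = -54 + 6*√E)
h(2)*P(-7, 1) = (-54 + 6*√2)*(-⅔*1 - ⅓*(-7)) = (-54 + 6*√2)*(-⅔ + 7/3) = (-54 + 6*√2)*(5/3) = -90 + 10*√2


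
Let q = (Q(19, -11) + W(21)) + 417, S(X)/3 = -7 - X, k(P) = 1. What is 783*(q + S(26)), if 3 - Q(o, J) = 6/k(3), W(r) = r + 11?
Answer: 271701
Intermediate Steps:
S(X) = -21 - 3*X (S(X) = 3*(-7 - X) = -21 - 3*X)
W(r) = 11 + r
Q(o, J) = -3 (Q(o, J) = 3 - 6/1 = 3 - 6 = -3)
q = 446 (q = (-3 + (11 + 21)) + 417 = (-3 + 32) + 417 = 29 + 417 = 446)
783*(q + S(26)) = 783*(446 + (-21 - 3*26)) = 783*(446 + (-21 - 78)) = 783*(446 - 99) = 783*347 = 271701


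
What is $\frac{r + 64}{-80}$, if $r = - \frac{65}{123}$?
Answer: $- \frac{7807}{9840} \approx -0.79339$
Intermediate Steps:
$r = - \frac{65}{123}$ ($r = \left(-65\right) \frac{1}{123} = - \frac{65}{123} \approx -0.52846$)
$\frac{r + 64}{-80} = \frac{- \frac{65}{123} + 64}{-80} = \left(- \frac{1}{80}\right) \frac{7807}{123} = - \frac{7807}{9840}$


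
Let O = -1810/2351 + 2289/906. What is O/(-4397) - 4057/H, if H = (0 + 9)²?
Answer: -12665563289891/252872182314 ≈ -50.087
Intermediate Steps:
H = 81 (H = 9² = 81)
O = 1247193/710002 (O = -1810*1/2351 + 2289*(1/906) = -1810/2351 + 763/302 = 1247193/710002 ≈ 1.7566)
O/(-4397) - 4057/H = (1247193/710002)/(-4397) - 4057/81 = (1247193/710002)*(-1/4397) - 4057*1/81 = -1247193/3121878794 - 4057/81 = -12665563289891/252872182314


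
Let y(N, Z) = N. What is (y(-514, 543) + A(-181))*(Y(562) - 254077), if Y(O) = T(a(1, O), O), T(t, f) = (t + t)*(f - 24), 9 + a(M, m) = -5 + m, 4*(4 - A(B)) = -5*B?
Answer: -988256595/4 ≈ -2.4706e+8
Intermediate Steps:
A(B) = 4 + 5*B/4 (A(B) = 4 - (-5)*B/4 = 4 + 5*B/4)
a(M, m) = -14 + m (a(M, m) = -9 + (-5 + m) = -14 + m)
T(t, f) = 2*t*(-24 + f) (T(t, f) = (2*t)*(-24 + f) = 2*t*(-24 + f))
Y(O) = 2*(-24 + O)*(-14 + O) (Y(O) = 2*(-14 + O)*(-24 + O) = 2*(-24 + O)*(-14 + O))
(y(-514, 543) + A(-181))*(Y(562) - 254077) = (-514 + (4 + (5/4)*(-181)))*(2*(-24 + 562)*(-14 + 562) - 254077) = (-514 + (4 - 905/4))*(2*538*548 - 254077) = (-514 - 889/4)*(589648 - 254077) = -2945/4*335571 = -988256595/4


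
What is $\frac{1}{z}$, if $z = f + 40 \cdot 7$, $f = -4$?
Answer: $\frac{1}{276} \approx 0.0036232$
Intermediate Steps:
$z = 276$ ($z = -4 + 40 \cdot 7 = -4 + 280 = 276$)
$\frac{1}{z} = \frac{1}{276}$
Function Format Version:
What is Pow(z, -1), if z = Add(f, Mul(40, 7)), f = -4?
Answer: Rational(1, 276) ≈ 0.0036232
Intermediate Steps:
z = 276 (z = Add(-4, Mul(40, 7)) = Add(-4, 280) = 276)
Pow(z, -1) = Pow(276, -1) = Rational(1, 276)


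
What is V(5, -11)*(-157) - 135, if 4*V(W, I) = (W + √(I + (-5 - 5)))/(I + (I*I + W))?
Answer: -12577/92 - 157*I*√21/460 ≈ -136.71 - 1.5641*I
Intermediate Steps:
V(W, I) = (W + √(-10 + I))/(4*(I + W + I²)) (V(W, I) = ((W + √(I + (-5 - 5)))/(I + (I*I + W)))/4 = ((W + √(I - 10))/(I + (I² + W)))/4 = ((W + √(-10 + I))/(I + (W + I²)))/4 = ((W + √(-10 + I))/(I + W + I²))/4 = (W + √(-10 + I))/(4*(I + W + I²)))
V(5, -11)*(-157) - 135 = (((¼)*5 + √(-10 - 11)/4)/(-11 + 5 + (-11)²))*(-157) - 135 = ((5/4 + √(-21)/4)/(-11 + 5 + 121))*(-157) - 135 = ((5/4 + (I*√21)/4)/115)*(-157) - 135 = ((5/4 + I*√21/4)/115)*(-157) - 135 = (1/92 + I*√21/460)*(-157) - 135 = (-157/92 - 157*I*√21/460) - 135 = -12577/92 - 157*I*√21/460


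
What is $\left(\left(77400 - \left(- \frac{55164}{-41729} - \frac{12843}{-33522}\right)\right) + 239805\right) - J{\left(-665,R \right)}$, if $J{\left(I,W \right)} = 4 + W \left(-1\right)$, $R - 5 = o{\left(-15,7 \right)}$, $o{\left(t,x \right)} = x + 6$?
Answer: $\frac{147912031423889}{466279846} \approx 3.1722 \cdot 10^{5}$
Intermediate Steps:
$o{\left(t,x \right)} = 6 + x$
$R = 18$ ($R = 5 + \left(6 + 7\right) = 5 + 13 = 18$)
$J{\left(I,W \right)} = 4 - W$
$\left(\left(77400 - \left(- \frac{55164}{-41729} - \frac{12843}{-33522}\right)\right) + 239805\right) - J{\left(-665,R \right)} = \left(\left(77400 - \left(- \frac{55164}{-41729} - \frac{12843}{-33522}\right)\right) + 239805\right) - \left(4 - 18\right) = \left(\left(77400 - \left(\left(-55164\right) \left(- \frac{1}{41729}\right) - - \frac{4281}{11174}\right)\right) + 239805\right) - \left(4 - 18\right) = \left(\left(77400 - \left(\frac{55164}{41729} + \frac{4281}{11174}\right)\right) + 239805\right) - -14 = \left(\left(77400 - \frac{795044385}{466279846}\right) + 239805\right) + 14 = \left(\frac{36089265036015}{466279846} + 239805\right) + 14 = \frac{147905503506045}{466279846} + 14 = \frac{147912031423889}{466279846}$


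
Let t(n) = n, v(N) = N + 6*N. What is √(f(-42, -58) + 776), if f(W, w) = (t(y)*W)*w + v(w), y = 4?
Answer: √10114 ≈ 100.57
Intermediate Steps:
v(N) = 7*N
f(W, w) = 7*w + 4*W*w (f(W, w) = (4*W)*w + 7*w = 4*W*w + 7*w = 7*w + 4*W*w)
√(f(-42, -58) + 776) = √(-58*(7 + 4*(-42)) + 776) = √(-58*(7 - 168) + 776) = √(-58*(-161) + 776) = √(9338 + 776) = √10114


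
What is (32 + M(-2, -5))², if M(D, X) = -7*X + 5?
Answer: 5184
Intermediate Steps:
M(D, X) = 5 - 7*X
(32 + M(-2, -5))² = (32 + (5 - 7*(-5)))² = (32 + (5 + 35))² = (32 + 40)² = 72² = 5184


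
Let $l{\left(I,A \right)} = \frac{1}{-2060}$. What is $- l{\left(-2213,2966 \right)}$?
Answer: $\frac{1}{2060} \approx 0.00048544$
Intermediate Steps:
$l{\left(I,A \right)} = - \frac{1}{2060}$
$- l{\left(-2213,2966 \right)} = \left(-1\right) \left(- \frac{1}{2060}\right) = \frac{1}{2060}$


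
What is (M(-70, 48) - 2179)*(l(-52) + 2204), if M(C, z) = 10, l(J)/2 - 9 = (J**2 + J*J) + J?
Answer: -28053846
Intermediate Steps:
l(J) = 18 + 2*J + 4*J**2 (l(J) = 18 + 2*((J**2 + J*J) + J) = 18 + 2*((J**2 + J**2) + J) = 18 + 2*(2*J**2 + J) = 18 + 2*(J + 2*J**2) = 18 + (2*J + 4*J**2) = 18 + 2*J + 4*J**2)
(M(-70, 48) - 2179)*(l(-52) + 2204) = (10 - 2179)*((18 + 2*(-52) + 4*(-52)**2) + 2204) = -2169*((18 - 104 + 4*2704) + 2204) = -2169*((18 - 104 + 10816) + 2204) = -2169*(10730 + 2204) = -2169*12934 = -28053846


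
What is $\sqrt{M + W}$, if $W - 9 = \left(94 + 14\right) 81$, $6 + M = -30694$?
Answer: $i \sqrt{21943} \approx 148.13 i$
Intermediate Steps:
$M = -30700$ ($M = -6 - 30694 = -30700$)
$W = 8757$ ($W = 9 + \left(94 + 14\right) 81 = 9 + 108 \cdot 81 = 9 + 8748 = 8757$)
$\sqrt{M + W} = \sqrt{-30700 + 8757} = \sqrt{-21943} = i \sqrt{21943}$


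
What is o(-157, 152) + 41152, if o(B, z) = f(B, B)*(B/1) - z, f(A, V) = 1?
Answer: 40843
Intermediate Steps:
o(B, z) = B - z (o(B, z) = 1*(B/1) - z = 1*(B*1) - z = 1*B - z = B - z)
o(-157, 152) + 41152 = (-157 - 1*152) + 41152 = (-157 - 152) + 41152 = -309 + 41152 = 40843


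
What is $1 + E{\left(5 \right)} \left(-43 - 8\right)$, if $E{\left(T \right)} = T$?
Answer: $-254$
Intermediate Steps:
$1 + E{\left(5 \right)} \left(-43 - 8\right) = 1 + 5 \left(-43 - 8\right) = 1 + 5 \left(-51\right) = 1 - 255 = -254$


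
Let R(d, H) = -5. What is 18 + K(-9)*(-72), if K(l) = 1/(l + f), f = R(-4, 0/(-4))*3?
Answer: 21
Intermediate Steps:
f = -15 (f = -5*3 = -15)
K(l) = 1/(-15 + l) (K(l) = 1/(l - 15) = 1/(-15 + l))
18 + K(-9)*(-72) = 18 - 72/(-15 - 9) = 18 - 72/(-24) = 18 - 1/24*(-72) = 18 + 3 = 21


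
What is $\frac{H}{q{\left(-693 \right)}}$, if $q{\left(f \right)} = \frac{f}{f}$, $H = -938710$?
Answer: $-938710$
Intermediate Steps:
$q{\left(f \right)} = 1$
$\frac{H}{q{\left(-693 \right)}} = - \frac{938710}{1} = \left(-938710\right) 1 = -938710$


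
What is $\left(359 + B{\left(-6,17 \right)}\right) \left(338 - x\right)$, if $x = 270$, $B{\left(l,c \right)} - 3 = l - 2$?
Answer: $24072$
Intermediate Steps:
$B{\left(l,c \right)} = 1 + l$ ($B{\left(l,c \right)} = 3 + \left(l - 2\right) = 3 + \left(-2 + l\right) = 1 + l$)
$\left(359 + B{\left(-6,17 \right)}\right) \left(338 - x\right) = \left(359 + \left(1 - 6\right)\right) \left(338 - 270\right) = \left(359 - 5\right) \left(338 - 270\right) = 354 \cdot 68 = 24072$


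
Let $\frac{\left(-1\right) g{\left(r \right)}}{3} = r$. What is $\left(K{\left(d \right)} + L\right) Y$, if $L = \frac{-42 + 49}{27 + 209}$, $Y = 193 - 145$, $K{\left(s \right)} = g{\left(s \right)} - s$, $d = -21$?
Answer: $\frac{237972}{59} \approx 4033.4$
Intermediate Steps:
$g{\left(r \right)} = - 3 r$
$K{\left(s \right)} = - 4 s$ ($K{\left(s \right)} = - 3 s - s = - 4 s$)
$Y = 48$ ($Y = 193 - 145 = 48$)
$L = \frac{7}{236} \approx 0.029661$
$\left(K{\left(d \right)} + L\right) Y = \left(\left(-4\right) \left(-21\right) + \frac{7}{236}\right) 48 = \left(84 + \frac{7}{236}\right) 48 = \frac{19831}{236} \cdot 48 = \frac{237972}{59}$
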